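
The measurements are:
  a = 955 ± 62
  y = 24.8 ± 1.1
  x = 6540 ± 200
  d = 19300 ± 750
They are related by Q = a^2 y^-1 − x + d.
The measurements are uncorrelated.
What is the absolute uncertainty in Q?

Let p = a^2·y^-1 = 36800. δp/p = √((2·δa/a)² + (-1·δy/y)²) = √(0.0169 + 0.00197) = 0.137, so δp = 5050.
Q = p − x + d: δQ = √(δp² + δx² + δd²) = √(2.55e+07 + 40000 + 5.62e+05) = 5110

5110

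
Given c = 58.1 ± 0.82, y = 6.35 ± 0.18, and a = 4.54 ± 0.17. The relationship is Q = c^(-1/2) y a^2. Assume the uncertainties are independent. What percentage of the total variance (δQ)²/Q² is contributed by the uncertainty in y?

(δQ/Q)² = (−½·δc/c)² + (1·δy/y)² + (2·δa/a)²
  c term: (-0.5×0.0141)² = 4.98e-05
  y term: (1×0.0283)² = 0.000804
  a term: (2×0.0374)² = 0.00561
Total = 0.00646. Share from y = 0.000804/0.00646 = 0.124.

12.4%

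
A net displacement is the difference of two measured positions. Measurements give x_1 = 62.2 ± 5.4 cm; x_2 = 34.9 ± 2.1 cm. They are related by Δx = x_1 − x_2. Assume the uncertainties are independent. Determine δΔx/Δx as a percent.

Each term contributes (cᵢ δxᵢ)² to (δΔx)²:
  (δx_1)² = 29.2;  (δx_2)² = 4.41
δΔx = √(33.6) = 5.79 cm
Δx = 27.3 cm, so δΔx/Δx = 5.79/27.3 = 0.212.

21.2%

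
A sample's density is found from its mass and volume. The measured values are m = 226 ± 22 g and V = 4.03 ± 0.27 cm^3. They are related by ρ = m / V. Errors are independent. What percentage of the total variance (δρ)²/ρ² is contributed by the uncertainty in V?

(δρ/ρ)² = (1·δm/m)² + (-1·δV/V)²
  m term: (1×0.0973)² = 0.00948
  V term: (-1×0.0670)² = 0.00449
Total = 0.0140. Share from V = 0.00449/0.0140 = 0.321.

32.1%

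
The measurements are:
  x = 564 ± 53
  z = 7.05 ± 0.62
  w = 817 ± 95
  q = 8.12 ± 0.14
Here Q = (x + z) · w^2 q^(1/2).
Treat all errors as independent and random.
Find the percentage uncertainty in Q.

Let u = x + z = 571. δu = √(δx² + δz²) = √(2810 + 0.384) = 53.0, so δu/u = 0.0928.
Q is then a monomial in u, w, q:
δQ/Q = √((δu/u)² + (2·δw/w)² + (½·δq/q)²) = √(0.00862 + 0.0541 + 7.43e-05) = 0.251

25.1%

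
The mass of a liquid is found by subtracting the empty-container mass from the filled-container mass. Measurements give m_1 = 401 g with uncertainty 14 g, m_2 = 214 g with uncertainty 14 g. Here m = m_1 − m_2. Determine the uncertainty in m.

19.8 g

Absolute uncertainties add in quadrature for a linear combination:
  (δm_1)² = 196;  (δm_2)² = 196
δm = √(392) = 19.8 g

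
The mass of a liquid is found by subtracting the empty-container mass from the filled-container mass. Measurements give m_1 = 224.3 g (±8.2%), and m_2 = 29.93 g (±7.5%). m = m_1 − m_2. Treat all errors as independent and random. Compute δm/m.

0.0953

Each term contributes (cᵢ δxᵢ)² to (δm)²:
  (δm_1)² = 338;  (δm_2)² = 5.04
δm = √(343) = 18.5 g
m = 194.4 g, so δm/m = 18.5/194.4 = 0.0953.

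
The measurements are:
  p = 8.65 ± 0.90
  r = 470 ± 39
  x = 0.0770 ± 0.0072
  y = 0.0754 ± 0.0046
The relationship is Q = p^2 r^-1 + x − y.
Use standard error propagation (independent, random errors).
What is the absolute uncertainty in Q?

0.0367

Let w = p^2·r^-1 = 0.159. δw/w = √((2·δp/p)² + (-1·δr/r)²) = √(0.0433 + 0.00689) = 0.224, so δw = 0.0357.
Q = w + x − y: δQ = √(δw² + δx² + δy²) = √(0.00127 + 5.18e-05 + 2.12e-05) = 0.0367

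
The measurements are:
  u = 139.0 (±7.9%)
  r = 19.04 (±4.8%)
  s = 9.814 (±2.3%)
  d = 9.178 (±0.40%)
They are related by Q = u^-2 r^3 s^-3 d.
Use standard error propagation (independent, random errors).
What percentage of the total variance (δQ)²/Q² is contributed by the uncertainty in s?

(δQ/Q)² = (-2·δu/u)² + (3·δr/r)² + (-3·δs/s)² + (1·δd/d)²
  u term: (-2×0.0790)² = 0.0250
  r term: (3×0.0480)² = 0.0207
  s term: (-3×0.0230)² = 0.00476
  d term: (1×0.00400)² = 1.6e-05
Total = 0.0505. Share from s = 0.00476/0.0505 = 0.0943.

9.43%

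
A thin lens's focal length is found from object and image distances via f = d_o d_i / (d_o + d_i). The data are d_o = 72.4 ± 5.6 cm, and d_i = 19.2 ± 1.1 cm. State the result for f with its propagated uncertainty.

15.2 ± 0.730 cm

∂f/∂d_o = (d_i/(d_o+d_i))² = 0.0439;  ∂f/∂d_i = (d_o/(d_o+d_i))² = 0.625
δf = √((∂f/∂d_o · δd_o)² + (∂f/∂d_i · δd_i)²) = √(0.0605 + 0.472) = 0.730 cm
f = 15.2 cm.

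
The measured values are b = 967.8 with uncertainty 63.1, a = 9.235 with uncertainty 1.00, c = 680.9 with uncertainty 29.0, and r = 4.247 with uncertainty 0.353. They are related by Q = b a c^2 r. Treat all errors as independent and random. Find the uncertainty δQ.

Each factor contributes (exponent × relative error)² to (δQ/Q)²:
  (1·δb/b)² = (1×0.0652)² = 0.00425;  (1·δa/a)² = (1×0.108)² = 0.0117;  (2·δc/c)² = (2×0.0426)² = 0.00726;  (1·δr/r)² = (1×0.0831)² = 0.00691
δQ/Q = √(0.0301) = 0.174
Q = 1.76e+10, so δQ = 0.174 × 1.76e+10 = 3.06e+09.

3.06e+09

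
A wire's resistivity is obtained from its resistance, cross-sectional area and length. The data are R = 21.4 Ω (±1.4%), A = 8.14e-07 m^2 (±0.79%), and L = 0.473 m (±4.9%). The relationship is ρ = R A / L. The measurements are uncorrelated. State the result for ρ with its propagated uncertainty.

(3.68 ± 0.190) × 10^-5 Ω·m

For a monomial ρ ∝ R, A, L^-1, fractional errors add in quadrature:
  (1·δR/R)² = (1×0.0140)² = 0.000196;  (1·δA/A)² = (1×0.00790)² = 6.24e-05;  (-1·δL/L)² = (-1×0.0490)² = 0.00240
δρ/ρ = √(0.00266) = 0.0516
ρ = 3.68e-05 Ω·m, so δρ = 0.0516 × 3.68e-05 = 1.9e-06 Ω·m.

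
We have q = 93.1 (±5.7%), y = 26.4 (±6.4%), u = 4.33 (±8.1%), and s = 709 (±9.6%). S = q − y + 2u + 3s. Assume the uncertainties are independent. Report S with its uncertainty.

2200 ± 204

S is a linear combination, so absolute uncertainties add in quadrature:
  (δq)² = 28.2;  (δy)² = 2.85;  (2·δu)² = 0.492;  (3·δs)² = 41700
δS = √(41700) = 204
S = 2200.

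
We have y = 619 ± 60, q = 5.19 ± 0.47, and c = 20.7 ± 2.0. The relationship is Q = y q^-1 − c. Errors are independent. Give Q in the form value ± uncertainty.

98.6 ± 15.9

Let p = y·q^-1 = 119. δp/p = √((1·δy/y)² + (-1·δq/q)²) = √(0.00940 + 0.00820) = 0.133, so δp = 15.8.
Q = p − c: δQ = √(δp² + δc²) = √(250 + 4.00) = 15.9
Q = 98.6.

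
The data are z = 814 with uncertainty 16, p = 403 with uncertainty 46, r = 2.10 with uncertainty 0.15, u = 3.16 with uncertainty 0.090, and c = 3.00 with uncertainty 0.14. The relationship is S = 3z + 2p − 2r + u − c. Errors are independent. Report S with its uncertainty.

Absolute uncertainties add in quadrature for a linear combination:
  (3·δz)² = 2300;  (2·δp)² = 8460;  (2·δr)² = 0.0900;  (δu)² = 0.00810;  (δc)² = 0.0196
δS = √(10800) = 104
S = 3240.

3240 ± 104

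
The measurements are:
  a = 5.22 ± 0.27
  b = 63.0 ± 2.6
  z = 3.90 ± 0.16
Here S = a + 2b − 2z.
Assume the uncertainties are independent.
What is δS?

Sums and differences: (δS)² = Σ (cᵢ δxᵢ)².
  (δa)² = 0.0729;  (2·δb)² = 27.0;  (2·δz)² = 0.102
δS = √(27.2) = 5.22

5.22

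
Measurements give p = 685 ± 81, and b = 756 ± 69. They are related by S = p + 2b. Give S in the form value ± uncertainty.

2200 ± 160

For a sum/difference, combine absolute errors in quadrature:
  (δp)² = 6560;  (2·δb)² = 19000
δS = √(25600) = 160
S = 2200.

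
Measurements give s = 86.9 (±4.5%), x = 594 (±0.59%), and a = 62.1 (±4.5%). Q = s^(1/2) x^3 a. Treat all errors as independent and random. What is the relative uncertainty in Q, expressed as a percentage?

Products/powers → add relative errors in quadrature, weighted by exponent:
  (½·δs/s)² = (0.5×0.0450)² = 0.000506;  (3·δx/x)² = (3×0.00590)² = 0.000313;  (1·δa/a)² = (1×0.0450)² = 0.00202
δQ/Q = √(0.00284) = 0.0533

5.33%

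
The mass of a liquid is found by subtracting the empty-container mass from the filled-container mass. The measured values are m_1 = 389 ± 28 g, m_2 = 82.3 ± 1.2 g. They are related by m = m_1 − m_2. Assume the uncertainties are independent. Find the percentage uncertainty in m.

9.14%

Sums and differences: (δm)² = Σ (cᵢ δxᵢ)².
  (δm_1)² = 784;  (δm_2)² = 1.44
δm = √(785) = 28.0 g
m = 307 g, so δm/m = 28.0/307 = 0.0914.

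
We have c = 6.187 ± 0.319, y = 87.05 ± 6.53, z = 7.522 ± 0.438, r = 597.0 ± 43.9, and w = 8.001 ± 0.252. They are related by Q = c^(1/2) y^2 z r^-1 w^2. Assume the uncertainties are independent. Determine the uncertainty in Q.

2880

Q is a product of powers, so relative uncertainties combine in quadrature:
  (½·δc/c)² = (0.5×0.0516)² = 0.000665;  (2·δy/y)² = (2×0.0750)² = 0.0225;  (1·δz/z)² = (1×0.0582)² = 0.00339;  (-1·δr/r)² = (-1×0.0735)² = 0.00541;  (2·δw/w)² = (2×0.0315)² = 0.00397
δQ/Q = √(0.0359) = 0.190
Q = 15200, so δQ = 0.190 × 15200 = 2880.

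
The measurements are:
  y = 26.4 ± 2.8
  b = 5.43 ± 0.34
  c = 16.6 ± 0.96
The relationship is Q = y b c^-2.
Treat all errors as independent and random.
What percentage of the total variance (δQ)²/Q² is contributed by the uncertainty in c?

(δQ/Q)² = (1·δy/y)² + (1·δb/b)² + (-2·δc/c)²
  y term: (1×0.106)² = 0.0112
  b term: (1×0.0626)² = 0.00392
  c term: (-2×0.0578)² = 0.0134
Total = 0.0285. Share from c = 0.0134/0.0285 = 0.469.

46.9%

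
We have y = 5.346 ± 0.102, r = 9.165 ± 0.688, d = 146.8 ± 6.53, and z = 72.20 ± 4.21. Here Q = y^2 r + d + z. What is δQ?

Let p = y^2·r = 261.9. δp/p = √((2·δy/y)² + (1·δr/r)²) = √(0.00146 + 0.00564) = 0.0842, so δp = 22.1.
Q = p + d + z: δQ = √(δp² + δd² + δz²) = √(487 + 42.6 + 17.7) = 23.4

23.4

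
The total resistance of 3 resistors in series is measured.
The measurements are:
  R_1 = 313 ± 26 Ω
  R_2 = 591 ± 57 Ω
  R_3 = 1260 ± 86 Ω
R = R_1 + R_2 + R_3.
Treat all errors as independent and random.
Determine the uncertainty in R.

106 Ω

Each term contributes (cᵢ δxᵢ)² to (δR)²:
  (δR_1)² = 676;  (δR_2)² = 3250;  (δR_3)² = 7400
δR = √(11300) = 106 Ω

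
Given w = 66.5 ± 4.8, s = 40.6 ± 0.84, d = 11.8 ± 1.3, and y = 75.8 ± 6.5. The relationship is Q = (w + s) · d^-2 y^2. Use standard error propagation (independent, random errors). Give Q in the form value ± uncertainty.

4420 ± 1250

Let u = w + s = 107. δu = √(δw² + δs²) = √(23.0 + 0.706) = 4.87, so δu/u = 0.0455.
Q is then a monomial in u, d, y:
δQ/Q = √((δu/u)² + (-2·δd/d)² + (2·δy/y)²) = √(0.00207 + 0.0485 + 0.0294) = 0.283
Q = 4420, so δQ = 0.283 × 4420 = 1250.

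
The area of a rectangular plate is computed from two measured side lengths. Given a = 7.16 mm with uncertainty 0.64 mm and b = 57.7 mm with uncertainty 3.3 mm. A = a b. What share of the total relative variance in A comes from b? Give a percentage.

29.0%

(δA/A)² = (1·δa/a)² + (1·δb/b)²
  a term: (1×0.0894)² = 0.00799
  b term: (1×0.0572)² = 0.00327
Total = 0.0113. Share from b = 0.00327/0.0113 = 0.290.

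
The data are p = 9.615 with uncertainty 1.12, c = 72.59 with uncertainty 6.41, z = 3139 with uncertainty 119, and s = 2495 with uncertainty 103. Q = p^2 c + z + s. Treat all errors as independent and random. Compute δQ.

Let w = p^2·c = 6711. δw/w = √((2·δp/p)² + (1·δc/c)²) = √(0.0543 + 0.00780) = 0.249, so δw = 1670.
Q = w + z + s: δQ = √(δw² + δz² + δs²) = √(2.8e+06 + 14200 + 10600) = 1680

1680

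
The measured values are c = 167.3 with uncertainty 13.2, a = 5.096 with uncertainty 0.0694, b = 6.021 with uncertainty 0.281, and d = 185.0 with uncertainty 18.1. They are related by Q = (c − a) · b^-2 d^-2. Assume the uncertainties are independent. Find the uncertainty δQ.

3.03e-05

Let u = c − a = 162.2. δu = √(δc² + δa²) = √(174 + 0.00482) = 13.2, so δu/u = 0.0814.
Q is then a monomial in u, b, d:
δQ/Q = √((δu/u)² + (-2·δb/b)² + (-2·δd/d)²) = √(0.00662 + 0.00871 + 0.0383) = 0.232
Q = 0.0001307, so δQ = 0.232 × 0.0001307 = 3.03e-05.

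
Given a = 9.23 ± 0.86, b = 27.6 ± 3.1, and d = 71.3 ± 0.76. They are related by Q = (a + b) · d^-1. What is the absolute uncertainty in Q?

0.0455

Let u = a + b = 36.8. δu = √(δa² + δb²) = √(0.740 + 9.61) = 3.22, so δu/u = 0.0873.
Q is then a monomial in u, d:
δQ/Q = √((δu/u)² + (-1·δd/d)²) = √(0.00763 + 0.000114) = 0.0880
Q = 0.517, so δQ = 0.0880 × 0.517 = 0.0455.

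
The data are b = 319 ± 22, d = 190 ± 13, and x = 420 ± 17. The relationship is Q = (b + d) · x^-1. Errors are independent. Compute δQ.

Let u = b + d = 509. δu = √(δb² + δd²) = √(484 + 169) = 25.6, so δu/u = 0.0502.
Q is then a monomial in u, x:
δQ/Q = √((δu/u)² + (-1·δx/x)²) = √(0.00252 + 0.00164) = 0.0645
Q = 1.21, so δQ = 0.0645 × 1.21 = 0.0782.

0.0782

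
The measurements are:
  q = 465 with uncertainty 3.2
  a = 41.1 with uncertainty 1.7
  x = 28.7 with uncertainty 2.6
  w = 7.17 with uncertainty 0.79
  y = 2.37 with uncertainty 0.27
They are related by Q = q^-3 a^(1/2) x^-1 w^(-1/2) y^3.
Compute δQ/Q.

Products/powers → add relative errors in quadrature, weighted by exponent:
  (-3·δq/q)² = (-3×0.00688)² = 0.000426;  (½·δa/a)² = (0.5×0.0414)² = 0.000428;  (-1·δx/x)² = (-1×0.0906)² = 0.00821;  (−½·δw/w)² = (-0.5×0.110)² = 0.00303;  (3·δy/y)² = (3×0.114)² = 0.117
δQ/Q = √(0.129) = 0.359

0.359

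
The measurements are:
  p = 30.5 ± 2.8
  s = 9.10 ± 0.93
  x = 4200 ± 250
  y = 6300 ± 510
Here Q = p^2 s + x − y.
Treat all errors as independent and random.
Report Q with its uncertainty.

6370 ± 1870

Let w = p^2·s = 8470. δw/w = √((2·δp/p)² + (1·δs/s)²) = √(0.0337 + 0.0104) = 0.210, so δw = 1780.
Q = w + x − y: δQ = √(δw² + δx² + δy²) = √(3.16e+06 + 62500 + 2.6e+05) = 1870
Q = 6370.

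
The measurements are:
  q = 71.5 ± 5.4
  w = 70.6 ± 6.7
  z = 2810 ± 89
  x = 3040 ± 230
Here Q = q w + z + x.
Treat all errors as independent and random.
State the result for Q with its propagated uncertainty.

10900 ± 660

Let p = q·w = 5050. δp/p = √((1·δq/q)² + (1·δw/w)²) = √(0.00570 + 0.00901) = 0.121, so δp = 612.
Q = p + z + x: δQ = √(δp² + δz² + δx²) = √(3.75e+05 + 7920 + 52900) = 660
Q = 10900.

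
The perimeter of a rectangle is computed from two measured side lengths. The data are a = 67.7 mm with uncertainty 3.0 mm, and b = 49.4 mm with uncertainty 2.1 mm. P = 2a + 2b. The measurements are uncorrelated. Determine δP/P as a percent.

3.13%

Absolute uncertainties add in quadrature for a linear combination:
  (2·δa)² = 36.0;  (2·δb)² = 17.6
δP = √(53.6) = 7.32 mm
P = 234 mm, so δP/P = 7.32/234 = 0.0313.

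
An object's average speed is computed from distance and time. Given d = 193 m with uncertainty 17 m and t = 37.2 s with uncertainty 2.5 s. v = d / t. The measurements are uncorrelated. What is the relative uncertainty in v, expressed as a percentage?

11.1%

Since v is a product/quotient, work with relative uncertainties:
  (1·δd/d)² = (1×0.0881)² = 0.00776;  (-1·δt/t)² = (-1×0.0672)² = 0.00452
δv/v = √(0.0123) = 0.111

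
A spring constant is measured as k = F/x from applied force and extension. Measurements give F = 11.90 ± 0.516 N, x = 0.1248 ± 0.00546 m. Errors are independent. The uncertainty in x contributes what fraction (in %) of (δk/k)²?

(δk/k)² = (1·δF/F)² + (-1·δx/x)²
  F term: (1×0.0434)² = 0.00188
  x term: (-1×0.0437)² = 0.00191
Total = 0.00379. Share from x = 0.00191/0.00379 = 0.504.

50.4%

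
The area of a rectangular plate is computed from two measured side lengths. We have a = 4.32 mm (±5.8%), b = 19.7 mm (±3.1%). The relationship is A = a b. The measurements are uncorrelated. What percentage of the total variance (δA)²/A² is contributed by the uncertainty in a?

(δA/A)² = (1·δa/a)² + (1·δb/b)²
  a term: (1×0.0580)² = 0.00336
  b term: (1×0.0310)² = 0.000961
Total = 0.00432. Share from a = 0.00336/0.00432 = 0.778.

77.8%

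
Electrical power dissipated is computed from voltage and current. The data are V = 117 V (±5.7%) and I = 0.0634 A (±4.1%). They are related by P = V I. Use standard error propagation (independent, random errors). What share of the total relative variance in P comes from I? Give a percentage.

34.1%

(δP/P)² = (1·δV/V)² + (1·δI/I)²
  V term: (1×0.0570)² = 0.00325
  I term: (1×0.0410)² = 0.00168
Total = 0.00493. Share from I = 0.00168/0.00493 = 0.341.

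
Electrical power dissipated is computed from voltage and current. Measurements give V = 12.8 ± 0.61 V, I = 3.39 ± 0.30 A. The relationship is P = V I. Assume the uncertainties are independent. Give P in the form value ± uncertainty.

43.4 ± 4.36 W

For a monomial P ∝ V, I, fractional errors add in quadrature:
  (1·δV/V)² = (1×0.0477)² = 0.00227;  (1·δI/I)² = (1×0.0885)² = 0.00783
δP/P = √(0.0101) = 0.101
P = 43.4 W, so δP = 0.101 × 43.4 = 4.36 W.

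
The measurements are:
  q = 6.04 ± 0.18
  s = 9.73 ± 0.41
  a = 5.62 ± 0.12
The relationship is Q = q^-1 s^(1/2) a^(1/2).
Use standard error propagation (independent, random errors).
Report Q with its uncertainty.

1.22 ± 0.0466

For a monomial Q ∝ q^-1, s^(1/2), a^(1/2), fractional errors add in quadrature:
  (-1·δq/q)² = (-1×0.0298)² = 0.000888;  (½·δs/s)² = (0.5×0.0421)² = 0.000444;  (½·δa/a)² = (0.5×0.0214)² = 0.000114
δQ/Q = √(0.00145) = 0.0380
Q = 1.22, so δQ = 0.0380 × 1.22 = 0.0466.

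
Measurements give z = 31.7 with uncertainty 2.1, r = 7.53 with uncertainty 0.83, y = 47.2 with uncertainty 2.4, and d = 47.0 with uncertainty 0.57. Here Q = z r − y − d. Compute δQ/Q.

0.213

Let p = z·r = 239. δp/p = √((1·δz/z)² + (1·δr/r)²) = √(0.00439 + 0.0121) = 0.129, so δp = 30.7.
Q = p − y − d: δQ = √(δp² + δy² + δd²) = √(942 + 5.76 + 0.325) = 30.8
Q = 145, so δQ/Q = 30.8/145 = 0.213.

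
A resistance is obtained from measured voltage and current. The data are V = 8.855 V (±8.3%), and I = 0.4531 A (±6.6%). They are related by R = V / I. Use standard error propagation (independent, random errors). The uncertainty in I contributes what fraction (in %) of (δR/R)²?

(δR/R)² = (1·δV/V)² + (-1·δI/I)²
  V term: (1×0.0830)² = 0.00689
  I term: (-1×0.0660)² = 0.00436
Total = 0.0112. Share from I = 0.00436/0.0112 = 0.387.

38.7%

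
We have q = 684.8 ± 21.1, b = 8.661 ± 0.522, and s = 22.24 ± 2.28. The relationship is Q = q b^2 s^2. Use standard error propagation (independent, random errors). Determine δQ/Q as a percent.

24.0%

Since Q is a product/quotient, work with relative uncertainties:
  (1·δq/q)² = (1×0.0308)² = 0.000949;  (2·δb/b)² = (2×0.0603)² = 0.0145;  (2·δs/s)² = (2×0.103)² = 0.0420
δQ/Q = √(0.0575) = 0.240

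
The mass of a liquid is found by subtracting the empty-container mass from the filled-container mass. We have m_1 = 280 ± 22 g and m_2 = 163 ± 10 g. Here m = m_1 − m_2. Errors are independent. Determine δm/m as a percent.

20.7%

Absolute uncertainties add in quadrature for a linear combination:
  (δm_1)² = 484;  (δm_2)² = 100
δm = √(584) = 24.2 g
m = 117 g, so δm/m = 24.2/117 = 0.207.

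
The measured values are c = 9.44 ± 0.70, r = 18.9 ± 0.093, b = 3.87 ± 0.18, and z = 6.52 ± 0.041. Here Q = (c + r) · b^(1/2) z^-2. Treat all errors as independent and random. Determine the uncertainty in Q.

0.0476

Let u = c + r = 28.3. δu = √(δc² + δr²) = √(0.490 + 0.00865) = 0.706, so δu/u = 0.0249.
Q is then a monomial in u, b, z:
δQ/Q = √((δu/u)² + (½·δb/b)² + (-2·δz/z)²) = √(0.000621 + 0.000541 + 0.000158) = 0.0363
Q = 1.31, so δQ = 0.0363 × 1.31 = 0.0476.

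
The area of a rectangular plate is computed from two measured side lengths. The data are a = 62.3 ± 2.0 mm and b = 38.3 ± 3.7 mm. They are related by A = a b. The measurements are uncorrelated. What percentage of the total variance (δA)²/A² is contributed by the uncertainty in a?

9.94%

(δA/A)² = (1·δa/a)² + (1·δb/b)²
  a term: (1×0.0321)² = 0.00103
  b term: (1×0.0966)² = 0.00933
Total = 0.0104. Share from a = 0.00103/0.0104 = 0.0994.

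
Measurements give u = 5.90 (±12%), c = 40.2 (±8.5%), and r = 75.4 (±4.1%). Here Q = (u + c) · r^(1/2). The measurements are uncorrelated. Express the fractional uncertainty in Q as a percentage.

Let w = u + c = 46.1. δw = √(δu² + δc²) = √(0.501 + 11.7) = 3.49, so δw/w = 0.0757.
Q is then a monomial in w, r:
δQ/Q = √((δw/w)² + (½·δr/r)²) = √(0.00573 + 0.000420) = 0.0784

7.84%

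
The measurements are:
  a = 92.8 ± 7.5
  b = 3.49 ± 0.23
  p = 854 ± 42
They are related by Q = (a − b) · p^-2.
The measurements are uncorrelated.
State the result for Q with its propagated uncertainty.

Let u = a − b = 89.3. δu = √(δa² + δb²) = √(56.2 + 0.0529) = 7.50, so δu/u = 0.0840.
Q is then a monomial in u, p:
δQ/Q = √((δu/u)² + (-2·δp/p)²) = √(0.00706 + 0.00967) = 0.129
Q = 0.000122, so δQ = 0.129 × 0.000122 = 1.58e-05.

(1.22 ± 0.158) × 10^-4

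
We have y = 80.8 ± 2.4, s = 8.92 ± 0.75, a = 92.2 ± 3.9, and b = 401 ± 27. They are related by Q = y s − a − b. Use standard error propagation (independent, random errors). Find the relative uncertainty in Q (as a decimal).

Let p = y·s = 721. δp/p = √((1·δy/y)² + (1·δs/s)²) = √(0.000882 + 0.00707) = 0.0892, so δp = 64.3.
Q = p − a − b: δQ = √(δp² + δa² + δb²) = √(4130 + 15.2 + 729) = 69.8
Q = 228, so δQ/Q = 69.8/228 = 0.307.

0.307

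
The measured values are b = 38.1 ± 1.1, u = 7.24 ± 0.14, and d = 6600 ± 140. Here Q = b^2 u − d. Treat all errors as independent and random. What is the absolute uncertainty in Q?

655

Let p = b^2·u = 10500. δp/p = √((2·δb/b)² + (1·δu/u)²) = √(0.00333 + 0.000374) = 0.0609, so δp = 640.
Q = p − d: δQ = √(δp² + δd²) = √(4.1e+05 + 19600) = 655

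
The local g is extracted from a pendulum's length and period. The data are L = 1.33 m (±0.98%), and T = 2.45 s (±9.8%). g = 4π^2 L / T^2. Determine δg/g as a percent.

For a monomial g ∝ L, T^-2, fractional errors add in quadrature:
  (1·δL/L)² = (1×0.00980)² = 9.6e-05;  (-2·δT/T)² = (-2×0.0980)² = 0.0384
δg/g = √(0.0385) = 0.196

19.6%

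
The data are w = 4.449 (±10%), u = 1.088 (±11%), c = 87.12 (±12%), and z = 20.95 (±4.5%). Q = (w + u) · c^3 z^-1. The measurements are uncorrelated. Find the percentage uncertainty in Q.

37.2%

Let h = w + u = 5.537. δh = √(δw² + δu²) = √(0.198 + 0.0143) = 0.461, so δh/h = 0.0832.
Q is then a monomial in h, c, z:
δQ/Q = √((δh/h)² + (3·δc/c)² + (-1·δz/z)²) = √(0.00692 + 0.130 + 0.00202) = 0.372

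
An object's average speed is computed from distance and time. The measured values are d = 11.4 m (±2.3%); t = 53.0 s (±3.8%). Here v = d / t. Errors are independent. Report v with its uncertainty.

0.215 ± 0.00955 m/s

Each factor contributes (exponent × relative error)² to (δv/v)²:
  (1·δd/d)² = (1×0.0230)² = 0.000529;  (-1·δt/t)² = (-1×0.0380)² = 0.00144
δv/v = √(0.00197) = 0.0444
v = 0.215 m/s, so δv = 0.0444 × 0.215 = 0.00955 m/s.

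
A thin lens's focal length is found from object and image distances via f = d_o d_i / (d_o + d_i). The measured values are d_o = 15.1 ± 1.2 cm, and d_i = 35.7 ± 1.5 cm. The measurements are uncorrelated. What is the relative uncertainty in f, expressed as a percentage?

∂f/∂d_o = (d_i/(d_o+d_i))² = 0.494;  ∂f/∂d_i = (d_o/(d_o+d_i))² = 0.0884
δf = √((∂f/∂d_o · δd_o)² + (∂f/∂d_i · δd_i)²) = √(0.351 + 0.0176) = 0.607 cm
f = 10.6 cm, so δf/f = 0.607/10.6 = 0.0572.

5.72%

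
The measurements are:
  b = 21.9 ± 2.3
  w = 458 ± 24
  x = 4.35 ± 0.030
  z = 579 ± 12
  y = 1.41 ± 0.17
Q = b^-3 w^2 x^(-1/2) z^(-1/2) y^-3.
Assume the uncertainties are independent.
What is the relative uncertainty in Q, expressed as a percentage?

49.1%

Q is a product of powers, so relative uncertainties combine in quadrature:
  (-3·δb/b)² = (-3×0.105)² = 0.0993;  (2·δw/w)² = (2×0.0524)² = 0.0110;  (−½·δx/x)² = (-0.5×0.00690)² = 1.19e-05;  (−½·δz/z)² = (-0.5×0.0207)² = 0.000107;  (-3·δy/y)² = (-3×0.121)² = 0.131
δQ/Q = √(0.241) = 0.491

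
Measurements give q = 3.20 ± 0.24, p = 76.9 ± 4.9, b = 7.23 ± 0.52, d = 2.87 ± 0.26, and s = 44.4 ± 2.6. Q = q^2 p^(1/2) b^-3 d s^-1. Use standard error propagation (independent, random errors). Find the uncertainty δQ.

Since Q is a product/quotient, work with relative uncertainties:
  (2·δq/q)² = (2×0.0750)² = 0.0225;  (½·δp/p)² = (0.5×0.0637)² = 0.00102;  (-3·δb/b)² = (-3×0.0719)² = 0.0466;  (1·δd/d)² = (1×0.0906)² = 0.00821;  (-1·δs/s)² = (-1×0.0586)² = 0.00343
δQ/Q = √(0.0817) = 0.286
Q = 0.0154, so δQ = 0.286 × 0.0154 = 0.00439.

0.00439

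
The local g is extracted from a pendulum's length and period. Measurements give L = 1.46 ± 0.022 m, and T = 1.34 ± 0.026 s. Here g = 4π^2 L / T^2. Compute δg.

For a monomial g ∝ L, T^-2, fractional errors add in quadrature:
  (1·δL/L)² = (1×0.0151)² = 0.000227;  (-2·δT/T)² = (-2×0.0194)² = 0.00151
δg/g = √(0.00173) = 0.0416
g = 32.1 m/s^2, so δg = 0.0416 × 32.1 = 1.34 m/s^2.

1.34 m/s^2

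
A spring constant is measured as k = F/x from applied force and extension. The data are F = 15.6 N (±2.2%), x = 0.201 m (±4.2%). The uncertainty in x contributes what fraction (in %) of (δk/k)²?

78.5%

(δk/k)² = (1·δF/F)² + (-1·δx/x)²
  F term: (1×0.0220)² = 0.000484
  x term: (-1×0.0420)² = 0.00176
Total = 0.00225. Share from x = 0.00176/0.00225 = 0.785.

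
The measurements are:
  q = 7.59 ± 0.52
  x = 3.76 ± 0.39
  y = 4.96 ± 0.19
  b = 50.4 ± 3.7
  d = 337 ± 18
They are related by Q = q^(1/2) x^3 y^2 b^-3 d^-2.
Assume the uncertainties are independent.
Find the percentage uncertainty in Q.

Since Q is a product/quotient, work with relative uncertainties:
  (½·δq/q)² = (0.5×0.0685)² = 0.00117;  (3·δx/x)² = (3×0.104)² = 0.0968;  (2·δy/y)² = (2×0.0383)² = 0.00587;  (-3·δb/b)² = (-3×0.0734)² = 0.0485;  (-2·δd/d)² = (-2×0.0534)² = 0.0114
δQ/Q = √(0.164) = 0.405

40.5%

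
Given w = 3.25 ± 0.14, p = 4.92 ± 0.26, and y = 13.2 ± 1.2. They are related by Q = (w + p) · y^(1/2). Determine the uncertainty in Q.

1.72

Let u = w + p = 8.17. δu = √(δw² + δp²) = √(0.0196 + 0.0676) = 0.295, so δu/u = 0.0361.
Q is then a monomial in u, y:
δQ/Q = √((δu/u)² + (½·δy/y)²) = √(0.00131 + 0.00207) = 0.0581
Q = 29.7, so δQ = 0.0581 × 29.7 = 1.72.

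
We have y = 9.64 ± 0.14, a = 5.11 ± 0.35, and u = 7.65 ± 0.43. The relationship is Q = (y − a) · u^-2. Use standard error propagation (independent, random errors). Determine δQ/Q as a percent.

14.0%

Let w = y − a = 4.53. δw = √(δy² + δa²) = √(0.0196 + 0.122) = 0.377, so δw/w = 0.0832.
Q is then a monomial in w, u:
δQ/Q = √((δw/w)² + (-2·δu/u)²) = √(0.00692 + 0.0126) = 0.140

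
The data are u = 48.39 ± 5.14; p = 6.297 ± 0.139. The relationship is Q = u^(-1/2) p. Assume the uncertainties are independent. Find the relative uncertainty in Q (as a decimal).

0.0575

Products/powers → add relative errors in quadrature, weighted by exponent:
  (−½·δu/u)² = (-0.5×0.106)² = 0.00282;  (1·δp/p)² = (1×0.0221)² = 0.000487
δQ/Q = √(0.00331) = 0.0575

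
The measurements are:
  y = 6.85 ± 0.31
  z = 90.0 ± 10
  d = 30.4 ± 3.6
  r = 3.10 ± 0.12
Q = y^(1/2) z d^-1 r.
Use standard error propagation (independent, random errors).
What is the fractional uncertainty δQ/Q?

Each factor contributes (exponent × relative error)² to (δQ/Q)²:
  (½·δy/y)² = (0.5×0.0453)² = 0.000512;  (1·δz/z)² = (1×0.111)² = 0.0123;  (-1·δd/d)² = (-1×0.118)² = 0.0140;  (1·δr/r)² = (1×0.0387)² = 0.00150
δQ/Q = √(0.0284) = 0.168

0.168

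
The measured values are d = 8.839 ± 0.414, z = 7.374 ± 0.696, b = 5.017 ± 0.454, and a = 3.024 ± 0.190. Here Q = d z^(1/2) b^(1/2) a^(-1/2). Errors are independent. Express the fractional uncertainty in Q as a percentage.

For a monomial Q ∝ d, z^(1/2), b^(1/2), a^(-1/2), fractional errors add in quadrature:
  (1·δd/d)² = (1×0.0468)² = 0.00219;  (½·δz/z)² = (0.5×0.0944)² = 0.00223;  (½·δb/b)² = (0.5×0.0905)² = 0.00205;  (−½·δa/a)² = (-0.5×0.0628)² = 0.000987
δQ/Q = √(0.00746) = 0.0863

8.63%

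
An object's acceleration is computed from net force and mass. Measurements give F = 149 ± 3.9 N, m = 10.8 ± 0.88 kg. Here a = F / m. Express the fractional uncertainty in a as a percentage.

Since a is a product/quotient, work with relative uncertainties:
  (1·δF/F)² = (1×0.0262)² = 0.000685;  (-1·δm/m)² = (-1×0.0815)² = 0.00664
δa/a = √(0.00732) = 0.0856

8.56%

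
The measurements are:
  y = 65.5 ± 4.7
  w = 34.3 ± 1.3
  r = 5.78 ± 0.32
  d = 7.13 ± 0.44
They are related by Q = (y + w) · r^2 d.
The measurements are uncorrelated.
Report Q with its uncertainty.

Let u = y + w = 99.8. δu = √(δy² + δw²) = √(22.1 + 1.69) = 4.88, so δu/u = 0.0489.
Q is then a monomial in u, r, d:
δQ/Q = √((δu/u)² + (2·δr/r)² + (1·δd/d)²) = √(0.00239 + 0.0123 + 0.00381) = 0.136
Q = 23800, so δQ = 0.136 × 23800 = 3230.

23800 ± 3230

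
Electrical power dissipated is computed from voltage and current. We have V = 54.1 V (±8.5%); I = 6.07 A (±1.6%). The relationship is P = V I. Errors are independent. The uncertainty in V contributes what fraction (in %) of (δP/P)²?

96.6%

(δP/P)² = (1·δV/V)² + (1·δI/I)²
  V term: (1×0.0850)² = 0.00723
  I term: (1×0.0160)² = 0.000256
Total = 0.00748. Share from V = 0.00723/0.00748 = 0.966.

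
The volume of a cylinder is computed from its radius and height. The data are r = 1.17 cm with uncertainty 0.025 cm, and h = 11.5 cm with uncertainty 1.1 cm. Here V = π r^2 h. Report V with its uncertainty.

49.5 ± 5.18 cm^3

Since V is a product/quotient, work with relative uncertainties:
  (2·δr/r)² = (2×0.0214)² = 0.00183;  (1·δh/h)² = (1×0.0957)² = 0.00915
δV/V = √(0.0110) = 0.105
V = 49.5 cm^3, so δV = 0.105 × 49.5 = 5.18 cm^3.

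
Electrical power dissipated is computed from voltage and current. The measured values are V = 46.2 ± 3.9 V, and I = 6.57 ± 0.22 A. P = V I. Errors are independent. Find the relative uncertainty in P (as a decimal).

Since P is a product/quotient, work with relative uncertainties:
  (1·δV/V)² = (1×0.0844)² = 0.00713;  (1·δI/I)² = (1×0.0335)² = 0.00112
δP/P = √(0.00825) = 0.0908

0.0908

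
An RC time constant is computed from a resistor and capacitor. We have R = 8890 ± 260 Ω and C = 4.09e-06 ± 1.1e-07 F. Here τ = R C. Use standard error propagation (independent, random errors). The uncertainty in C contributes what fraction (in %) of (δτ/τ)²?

(δτ/τ)² = (1·δR/R)² + (1·δC/C)²
  R term: (1×0.0292)² = 0.000855
  C term: (1×0.0269)² = 0.000723
Total = 0.00158. Share from C = 0.000723/0.00158 = 0.458.

45.8%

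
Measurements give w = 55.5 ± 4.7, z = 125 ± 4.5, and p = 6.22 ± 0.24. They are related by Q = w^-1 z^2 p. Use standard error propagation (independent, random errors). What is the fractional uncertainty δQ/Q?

Relative error in a monomial: (δQ/Q)² = Σ (nᵢ · δxᵢ/xᵢ)².
  (-1·δw/w)² = (-1×0.0847)² = 0.00717;  (2·δz/z)² = (2×0.0360)² = 0.00518;  (1·δp/p)² = (1×0.0386)² = 0.00149
δQ/Q = √(0.0138) = 0.118

0.118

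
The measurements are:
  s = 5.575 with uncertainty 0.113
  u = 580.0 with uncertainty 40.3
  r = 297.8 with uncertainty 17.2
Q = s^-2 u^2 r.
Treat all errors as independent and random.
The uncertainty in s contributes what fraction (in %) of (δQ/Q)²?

(δQ/Q)² = (-2·δs/s)² + (2·δu/u)² + (1·δr/r)²
  s term: (-2×0.0203)² = 0.00164
  u term: (2×0.0695)² = 0.0193
  r term: (1×0.0578)² = 0.00334
Total = 0.0243. Share from s = 0.00164/0.0243 = 0.0677.

6.77%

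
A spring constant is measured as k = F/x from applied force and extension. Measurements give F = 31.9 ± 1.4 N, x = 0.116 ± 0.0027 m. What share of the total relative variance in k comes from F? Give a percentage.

78.0%

(δk/k)² = (1·δF/F)² + (-1·δx/x)²
  F term: (1×0.0439)² = 0.00193
  x term: (-1×0.0233)² = 0.000542
Total = 0.00247. Share from F = 0.00193/0.00247 = 0.780.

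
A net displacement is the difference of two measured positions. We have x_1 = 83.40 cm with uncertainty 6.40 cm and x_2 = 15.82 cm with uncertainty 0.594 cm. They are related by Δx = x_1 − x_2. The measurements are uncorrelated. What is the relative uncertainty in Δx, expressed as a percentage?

Δx is a linear combination, so absolute uncertainties add in quadrature:
  (δx_1)² = 41.0;  (δx_2)² = 0.353
δΔx = √(41.3) = 6.43 cm
Δx = 67.58 cm, so δΔx/Δx = 6.43/67.58 = 0.0951.

9.51%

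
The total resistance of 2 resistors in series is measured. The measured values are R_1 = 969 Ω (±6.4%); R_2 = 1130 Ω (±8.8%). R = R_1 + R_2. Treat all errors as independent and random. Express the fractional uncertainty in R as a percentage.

Absolute uncertainties add in quadrature for a linear combination:
  (δR_1)² = 3850;  (δR_2)² = 9890
δR = √(13700) = 117 Ω
R = 2100 Ω, so δR/R = 117/2100 = 0.0558.

5.58%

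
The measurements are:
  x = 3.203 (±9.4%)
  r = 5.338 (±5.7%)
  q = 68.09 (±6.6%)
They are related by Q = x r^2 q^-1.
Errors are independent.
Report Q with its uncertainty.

1.340 ± 0.217

Each factor contributes (exponent × relative error)² to (δQ/Q)²:
  (1·δx/x)² = (1×0.0940)² = 0.00884;  (2·δr/r)² = (2×0.0570)² = 0.0130;  (-1·δq/q)² = (-1×0.0660)² = 0.00436
δQ/Q = √(0.0262) = 0.162
Q = 1.340, so δQ = 0.162 × 1.340 = 0.217.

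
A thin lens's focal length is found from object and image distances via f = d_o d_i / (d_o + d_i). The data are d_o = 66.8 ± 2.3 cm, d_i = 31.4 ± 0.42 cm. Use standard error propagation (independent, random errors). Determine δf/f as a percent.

1.43%

∂f/∂d_o = (d_i/(d_o+d_i))² = 0.102;  ∂f/∂d_i = (d_o/(d_o+d_i))² = 0.463
δf = √((∂f/∂d_o · δd_o)² + (∂f/∂d_i · δd_i)²) = √(0.0553 + 0.0378) = 0.305 cm
f = 21.4 cm, so δf/f = 0.305/21.4 = 0.0143.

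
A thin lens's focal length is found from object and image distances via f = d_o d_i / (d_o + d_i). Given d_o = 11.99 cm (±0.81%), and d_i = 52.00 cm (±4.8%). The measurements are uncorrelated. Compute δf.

0.109 cm

∂f/∂d_o = (d_i/(d_o+d_i))² = 0.660;  ∂f/∂d_i = (d_o/(d_o+d_i))² = 0.0351
δf = √((∂f/∂d_o · δd_o)² + (∂f/∂d_i · δd_i)²) = √(0.00411 + 0.00768) = 0.109 cm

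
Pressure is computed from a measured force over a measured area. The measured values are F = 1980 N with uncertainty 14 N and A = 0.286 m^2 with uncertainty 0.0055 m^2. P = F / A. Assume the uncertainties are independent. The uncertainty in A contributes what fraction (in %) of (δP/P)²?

(δP/P)² = (1·δF/F)² + (-1·δA/A)²
  F term: (1×0.00707)² = 5e-05
  A term: (-1×0.0192)² = 0.000370
Total = 0.000420. Share from A = 0.000370/0.000420 = 0.881.

88.1%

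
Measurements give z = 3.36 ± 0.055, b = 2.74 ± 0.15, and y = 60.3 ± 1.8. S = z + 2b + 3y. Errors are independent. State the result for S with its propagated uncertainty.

190 ± 5.41

Each term contributes (cᵢ δxᵢ)² to (δS)²:
  (δz)² = 0.00302;  (2·δb)² = 0.0900;  (3·δy)² = 29.2
δS = √(29.3) = 5.41
S = 190.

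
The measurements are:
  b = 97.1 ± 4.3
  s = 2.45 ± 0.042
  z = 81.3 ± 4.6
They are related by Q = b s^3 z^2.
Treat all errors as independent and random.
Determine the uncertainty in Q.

1.25e+06

Each factor contributes (exponent × relative error)² to (δQ/Q)²:
  (1·δb/b)² = (1×0.0443)² = 0.00196;  (3·δs/s)² = (3×0.0171)² = 0.00264;  (2·δz/z)² = (2×0.0566)² = 0.0128
δQ/Q = √(0.0174) = 0.132
Q = 9.44e+06, so δQ = 0.132 × 9.44e+06 = 1.25e+06.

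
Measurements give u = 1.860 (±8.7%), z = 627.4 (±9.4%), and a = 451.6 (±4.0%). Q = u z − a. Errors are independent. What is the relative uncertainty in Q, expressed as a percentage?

21.0%

Let p = u·z = 1167. δp/p = √((1·δu/u)² + (1·δz/z)²) = √(0.00757 + 0.00884) = 0.128, so δp = 149.
Q = p − a: δQ = √(δp² + δa²) = √(22300 + 326) = 151
Q = 715.4, so δQ/Q = 151/715.4 = 0.210.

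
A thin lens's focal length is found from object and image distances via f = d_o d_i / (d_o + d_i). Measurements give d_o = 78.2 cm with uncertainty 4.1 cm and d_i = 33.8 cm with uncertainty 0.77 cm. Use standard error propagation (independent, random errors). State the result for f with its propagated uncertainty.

23.6 ± 0.529 cm

∂f/∂d_o = (d_i/(d_o+d_i))² = 0.0911;  ∂f/∂d_i = (d_o/(d_o+d_i))² = 0.488
δf = √((∂f/∂d_o · δd_o)² + (∂f/∂d_i · δd_i)²) = √(0.139 + 0.141) = 0.529 cm
f = 23.6 cm.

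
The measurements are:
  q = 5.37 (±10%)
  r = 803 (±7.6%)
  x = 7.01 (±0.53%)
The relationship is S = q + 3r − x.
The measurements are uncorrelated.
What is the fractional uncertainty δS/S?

0.0761

S is a linear combination, so absolute uncertainties add in quadrature:
  (δq)² = 0.288;  (3·δr)² = 33500;  (δx)² = 0.00138
δS = √(33500) = 183
S = 2410, so δS/S = 183/2410 = 0.0761.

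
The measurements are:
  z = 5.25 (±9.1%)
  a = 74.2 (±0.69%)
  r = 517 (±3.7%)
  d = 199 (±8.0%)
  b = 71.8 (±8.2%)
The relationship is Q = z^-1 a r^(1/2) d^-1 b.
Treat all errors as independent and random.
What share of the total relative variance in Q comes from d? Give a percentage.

(δQ/Q)² = (-1·δz/z)² + (1·δa/a)² + (½·δr/r)² + (-1·δd/d)² + (1·δb/b)²
  z term: (-1×0.0910)² = 0.00828
  a term: (1×0.00690)² = 4.76e-05
  r term: (0.5×0.0370)² = 0.000342
  d term: (-1×0.0800)² = 0.00640
  b term: (1×0.0820)² = 0.00672
Total = 0.0218. Share from d = 0.00640/0.0218 = 0.294.

29.4%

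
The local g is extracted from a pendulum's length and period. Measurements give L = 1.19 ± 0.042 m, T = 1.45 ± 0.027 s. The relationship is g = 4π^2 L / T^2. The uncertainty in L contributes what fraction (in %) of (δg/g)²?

(δg/g)² = (1·δL/L)² + (-2·δT/T)²
  L term: (1×0.0353)² = 0.00125
  T term: (-2×0.0186)² = 0.00139
Total = 0.00263. Share from L = 0.00125/0.00263 = 0.473.

47.3%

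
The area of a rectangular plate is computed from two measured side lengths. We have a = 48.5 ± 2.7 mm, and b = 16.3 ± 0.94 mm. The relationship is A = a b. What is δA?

63.4 mm^2

Each factor contributes (exponent × relative error)² to (δA/A)²:
  (1·δa/a)² = (1×0.0557)² = 0.00310;  (1·δb/b)² = (1×0.0577)² = 0.00333
δA/A = √(0.00642) = 0.0802
A = 791 mm^2, so δA = 0.0802 × 791 = 63.4 mm^2.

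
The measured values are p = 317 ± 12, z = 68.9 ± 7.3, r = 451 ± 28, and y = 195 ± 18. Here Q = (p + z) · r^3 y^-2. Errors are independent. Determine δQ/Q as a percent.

26.5%

Let u = p + z = 386. δu = √(δp² + δz²) = √(144 + 53.3) = 14.0, so δu/u = 0.0364.
Q is then a monomial in u, r, y:
δQ/Q = √((δu/u)² + (3·δr/r)² + (-2·δy/y)²) = √(0.00132 + 0.0347 + 0.0341) = 0.265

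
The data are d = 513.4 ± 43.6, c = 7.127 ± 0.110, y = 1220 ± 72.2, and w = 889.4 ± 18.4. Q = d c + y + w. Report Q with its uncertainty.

5768 ± 324

Let p = d·c = 3659. δp/p = √((1·δd/d)² + (1·δc/c)²) = √(0.00721 + 0.000238) = 0.0863, so δp = 316.
Q = p + y + w: δQ = √(δp² + δy² + δw²) = √(99700 + 5210 + 339) = 324
Q = 5768.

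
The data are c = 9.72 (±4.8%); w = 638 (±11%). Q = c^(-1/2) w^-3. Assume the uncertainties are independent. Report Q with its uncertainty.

(1.24 ± 0.409) × 10^-9

For a monomial Q ∝ c^(-1/2), w^-3, fractional errors add in quadrature:
  (−½·δc/c)² = (-0.5×0.0480)² = 0.000576;  (-3·δw/w)² = (-3×0.110)² = 0.109
δQ/Q = √(0.109) = 0.331
Q = 1.24e-09, so δQ = 0.331 × 1.24e-09 = 4.09e-10.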